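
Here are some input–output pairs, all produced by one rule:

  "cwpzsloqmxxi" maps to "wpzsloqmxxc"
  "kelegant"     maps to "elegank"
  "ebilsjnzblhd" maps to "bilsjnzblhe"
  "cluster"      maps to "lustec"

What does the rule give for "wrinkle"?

rinklw

Looking at the pairs, the operation is to swap the first and last characters, then delete the first character.
"wrinkle" → "erinklw" → "rinklw".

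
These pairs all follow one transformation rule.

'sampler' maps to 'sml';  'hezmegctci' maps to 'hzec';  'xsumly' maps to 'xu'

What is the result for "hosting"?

The pattern: keep every other character starting from the first (positions 1st, 3rd, 5th, ...), then delete the last character.
Starting from "hosting": after the first operation, "hsig"; after the second, "hsi".

hsi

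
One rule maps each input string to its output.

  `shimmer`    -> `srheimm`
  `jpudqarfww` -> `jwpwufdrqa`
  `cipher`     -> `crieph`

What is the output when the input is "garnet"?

Looking at the pairs, the operation is to take characters alternately from the front and the back (1st, last, 2nd, 2nd-last, ...).
Applying that to "garnet" gives "gtaern".

gtaern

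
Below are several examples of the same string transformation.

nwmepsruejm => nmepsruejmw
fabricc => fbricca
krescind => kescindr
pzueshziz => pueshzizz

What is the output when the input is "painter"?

pintera

The rule is to move the first character to the end, then swap the first and last characters.
For "painter", step one produces "ainterp"; step two turns that into "pintera".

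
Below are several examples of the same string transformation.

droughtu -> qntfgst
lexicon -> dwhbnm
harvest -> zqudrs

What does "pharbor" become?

The transformation: shift every letter 1 place backward in the alphabet (wrapping around), then delete the first character.
On "pharbor": the first step gives "ogzqanq", and the second then gives "gzqanq".
(Check on "droughtu": → "cqntfgst" → "qntfgst" ✓)

gzqanq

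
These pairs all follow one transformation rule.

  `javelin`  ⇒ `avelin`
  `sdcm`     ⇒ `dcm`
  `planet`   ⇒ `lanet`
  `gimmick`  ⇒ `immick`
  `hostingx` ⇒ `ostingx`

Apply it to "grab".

rab

The pattern: delete the first character.
For "grab" the result is "rab".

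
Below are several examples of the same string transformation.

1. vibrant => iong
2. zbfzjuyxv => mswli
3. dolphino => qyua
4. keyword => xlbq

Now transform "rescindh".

In each case the input is transformed by: shift every letter 13 places forward in the alphabet (wrapping around) — i.e. ROT13, then keep every other character starting from the first (positions 1st, 3rd, 5th, ...).
Working it through for "rescindh": intermediate "erfpvaqu", final "efvq".
(Check on "dolphino": → "qbycuvab" → "qyua" ✓)

efvq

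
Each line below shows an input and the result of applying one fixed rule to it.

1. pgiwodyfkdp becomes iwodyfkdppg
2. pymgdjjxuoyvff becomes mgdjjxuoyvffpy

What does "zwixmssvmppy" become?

ixmssvmppyzw

Looking at the pairs, the operation is to move the first 2 characters to the end (rotate left by 2).
Doing the same to "zwixmssvmppy": "ixmssvmppyzw".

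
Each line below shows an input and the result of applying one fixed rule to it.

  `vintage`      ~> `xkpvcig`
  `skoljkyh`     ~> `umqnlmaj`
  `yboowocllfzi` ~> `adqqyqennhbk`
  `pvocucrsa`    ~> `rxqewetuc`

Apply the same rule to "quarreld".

swcttgnf

What's happening: shift every letter 2 places forward in the alphabet (wrapping around).
"quarreld" → "swcttgnf".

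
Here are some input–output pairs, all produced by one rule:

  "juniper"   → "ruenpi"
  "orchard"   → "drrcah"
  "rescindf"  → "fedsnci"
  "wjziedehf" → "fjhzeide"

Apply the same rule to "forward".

The transformation: take characters alternately from the front and the back (1st, last, 2nd, 2nd-last, ...), then delete the first character.
On "forward": the first step gives "fdorraw", and the second then gives "dorraw".

dorraw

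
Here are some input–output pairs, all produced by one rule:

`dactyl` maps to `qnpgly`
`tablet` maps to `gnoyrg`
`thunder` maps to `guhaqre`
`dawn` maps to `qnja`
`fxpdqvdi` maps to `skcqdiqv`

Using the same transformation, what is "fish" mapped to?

What's happening: shift every letter 13 places forward in the alphabet (wrapping around) — i.e. ROT13.
Applying that to "fish" gives "svfu".

svfu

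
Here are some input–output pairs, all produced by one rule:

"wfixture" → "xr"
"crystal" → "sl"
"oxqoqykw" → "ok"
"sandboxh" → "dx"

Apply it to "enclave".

The pattern: keep one character in every 3, starting at position 1 (positions 1st, 4th, 7th, ...), then delete the first character.
Doing the same to "enclave": "le".

le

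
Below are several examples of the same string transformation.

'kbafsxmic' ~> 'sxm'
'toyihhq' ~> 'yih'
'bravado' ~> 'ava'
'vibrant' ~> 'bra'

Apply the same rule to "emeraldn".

Rule — move the last 2 characters to the front (rotate right by 2), then keep only the last 3 characters.
On "emeraldn": the first step gives "dnemeral", and the second then gives "ral".
(Check on "kbafsxmic": → "ickbafsxm" → "sxm" ✓)

ral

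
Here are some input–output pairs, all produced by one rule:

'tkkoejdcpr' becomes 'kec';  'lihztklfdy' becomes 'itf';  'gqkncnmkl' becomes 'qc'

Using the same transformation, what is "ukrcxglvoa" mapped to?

kxv

Looking at the pairs, the operation is to delete the last 2 characters, then keep one character in every 3, starting at position 2 (positions 2nd, 5th, 8th, ...).
Starting from "ukrcxglvoa": after the first operation, "ukrcxglv"; after the second, "kxv".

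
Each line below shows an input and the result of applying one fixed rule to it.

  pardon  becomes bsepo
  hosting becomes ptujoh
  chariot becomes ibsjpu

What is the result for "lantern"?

boufso

The transformation: shift every letter 1 place forward in the alphabet (wrapping around), then delete the first character.
Starting from "lantern": after the first operation, "mboufso"; after the second, "boufso".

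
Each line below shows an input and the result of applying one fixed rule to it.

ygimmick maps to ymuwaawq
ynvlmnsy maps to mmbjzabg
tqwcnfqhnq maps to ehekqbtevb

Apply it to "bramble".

In each case the input is transformed by: move the last character to the front, then shift every letter 12 places backward in the alphabet (wrapping around).
"bramble" → "spfoapz".

spfoapz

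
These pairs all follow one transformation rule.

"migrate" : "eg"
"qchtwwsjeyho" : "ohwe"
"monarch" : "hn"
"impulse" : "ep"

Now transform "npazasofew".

In each case the input is transformed by: move the last 3 characters to the front (rotate right by 3), then keep one character in every 3, starting at position 3 (positions 3rd, 6th, 9th, ...).
Applying both steps to "npazasofew": "fewnpazaso", then "was".

was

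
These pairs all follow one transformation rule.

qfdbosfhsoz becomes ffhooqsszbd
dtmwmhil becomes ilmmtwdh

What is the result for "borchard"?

The transformation: sort the characters into alphabetical order, then move the first 2 characters to the end (rotate left by 2).
Working it through for "borchard": intermediate "abcdhorr", final "cdhorrab".

cdhorrab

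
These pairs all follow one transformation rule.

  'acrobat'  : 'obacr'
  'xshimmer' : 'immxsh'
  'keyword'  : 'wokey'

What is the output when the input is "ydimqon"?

The rule is to delete the last 2 characters, then move the first 3 characters to the end (rotate left by 3).
Applying both steps to "ydimqon": "ydimq", then "mqydi".
(Check on "keyword": → "keywo" → "wokey" ✓)

mqydi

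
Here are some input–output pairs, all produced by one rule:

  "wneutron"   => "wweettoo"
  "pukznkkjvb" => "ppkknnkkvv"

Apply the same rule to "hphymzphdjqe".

hhhhmmppddqq

Rule — keep every other character starting from the first (positions 1st, 3rd, 5th, ...), then double every character.
"hphymzphdjqe" → "hhmpdq" → "hhhhmmppddqq".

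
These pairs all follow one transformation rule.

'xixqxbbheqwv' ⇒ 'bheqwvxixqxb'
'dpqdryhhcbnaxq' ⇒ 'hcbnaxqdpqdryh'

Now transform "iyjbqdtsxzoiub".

sxzoiubiyjbqdt

The pattern: swap the front and back halves of the string.
For "iyjbqdtsxzoiub" the result is "sxzoiubiyjbqdt".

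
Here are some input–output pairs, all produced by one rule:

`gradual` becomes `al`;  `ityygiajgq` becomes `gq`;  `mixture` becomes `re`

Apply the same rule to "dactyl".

yl

The rule is to keep only the last 2 characters.
"dactyl" → "yl".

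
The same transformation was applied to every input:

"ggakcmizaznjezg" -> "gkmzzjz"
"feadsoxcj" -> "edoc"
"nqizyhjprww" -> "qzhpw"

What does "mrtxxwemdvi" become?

rxwmv

The rule is to keep every other character starting from the second (positions 2nd, 4th, 6th, ...).
"mrtxxwemdvi" → "rxwmv".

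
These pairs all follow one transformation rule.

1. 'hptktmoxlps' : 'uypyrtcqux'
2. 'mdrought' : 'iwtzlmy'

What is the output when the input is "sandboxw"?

Looking at the pairs, the operation is to shift every letter 5 places forward in the alphabet (wrapping around), then delete the first character.
On "sandboxw": the first step gives "xfsigtcb", and the second then gives "fsigtcb".

fsigtcb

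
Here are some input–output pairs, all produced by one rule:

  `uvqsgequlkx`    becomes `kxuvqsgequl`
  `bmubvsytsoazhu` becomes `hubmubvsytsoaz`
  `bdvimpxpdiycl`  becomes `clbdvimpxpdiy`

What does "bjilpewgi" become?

Rule — move the last 2 characters to the front (rotate right by 2).
"bjilpewgi" → "gibjilpew".

gibjilpew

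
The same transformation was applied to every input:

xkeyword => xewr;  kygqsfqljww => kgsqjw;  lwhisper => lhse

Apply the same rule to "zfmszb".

zmz

Rule — keep every other character starting from the first (positions 1st, 3rd, 5th, ...).
For "zfmszb" the result is "zmz".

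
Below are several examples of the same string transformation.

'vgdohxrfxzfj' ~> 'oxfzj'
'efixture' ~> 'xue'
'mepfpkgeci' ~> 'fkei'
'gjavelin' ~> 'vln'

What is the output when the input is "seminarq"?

iaq

The rule is to delete the first 3 characters, then keep every other character starting from the first (positions 1st, 3rd, 5th, ...).
Applying both steps to "seminarq": "inarq", then "iaq".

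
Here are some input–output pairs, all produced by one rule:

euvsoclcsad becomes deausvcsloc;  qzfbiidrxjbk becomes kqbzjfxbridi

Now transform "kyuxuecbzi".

ikzybucxeu

In each case the input is transformed by: reverse the string, then take characters alternately from the front and the back (1st, last, 2nd, 2nd-last, ...).
Applying both steps to "kyuxuecbzi": "izbceuxuyk", then "ikzybucxeu".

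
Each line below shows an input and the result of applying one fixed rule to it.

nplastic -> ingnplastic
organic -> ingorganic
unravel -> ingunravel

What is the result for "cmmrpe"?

In each case the input is transformed by: prepend "ing".
Applying that to "cmmrpe" gives "ingcmmrpe".

ingcmmrpe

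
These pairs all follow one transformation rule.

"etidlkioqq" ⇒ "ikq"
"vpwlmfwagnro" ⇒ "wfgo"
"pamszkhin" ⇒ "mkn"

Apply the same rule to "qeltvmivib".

Each output is the input with this applied: keep one character in every 3, starting at position 3 (positions 3rd, 6th, 9th, ...).
"qeltvmivib" → "lmi".

lmi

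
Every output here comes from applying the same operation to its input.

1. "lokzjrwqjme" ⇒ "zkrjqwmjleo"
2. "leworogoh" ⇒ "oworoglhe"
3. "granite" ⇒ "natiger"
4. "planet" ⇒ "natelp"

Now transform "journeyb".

What's happening: move the first 2 characters to the end (rotate left by 2), then swap each adjacent pair of characters (1↔2, 3↔4, ...).
Doing the same to "journeyb": "ruenbyoj".

ruenbyoj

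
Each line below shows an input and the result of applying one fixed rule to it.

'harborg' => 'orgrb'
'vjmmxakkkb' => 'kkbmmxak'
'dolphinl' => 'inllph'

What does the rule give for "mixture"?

The rule is to delete the first 2 characters, then move the last 3 characters to the front (rotate right by 3).
Doing the same to "mixture": "urext".

urext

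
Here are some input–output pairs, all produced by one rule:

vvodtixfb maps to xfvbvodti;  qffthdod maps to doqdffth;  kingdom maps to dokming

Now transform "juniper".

What's happening: swap the first and last characters, then move the last 3 characters to the front (rotate right by 3).
Doing the same to "juniper": "pejruni".

pejruni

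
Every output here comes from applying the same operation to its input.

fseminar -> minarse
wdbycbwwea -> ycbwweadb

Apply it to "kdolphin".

The pattern: delete the first character, then move the first 2 characters to the end (rotate left by 2).
For "kdolphin", step one produces "dolphin"; step two turns that into "lphindo".

lphindo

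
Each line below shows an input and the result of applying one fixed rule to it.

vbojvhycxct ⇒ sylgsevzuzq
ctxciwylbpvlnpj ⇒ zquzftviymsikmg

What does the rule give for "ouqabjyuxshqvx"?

Looking at the pairs, the operation is to shift every letter 3 places backward in the alphabet (wrapping around).
For "ouqabjyuxshqvx" the result is "lrnxygvrupensu".

lrnxygvrupensu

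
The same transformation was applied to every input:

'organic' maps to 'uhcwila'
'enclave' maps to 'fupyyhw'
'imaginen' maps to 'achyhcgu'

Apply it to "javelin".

In each case the input is transformed by: shift every letter 6 places backward in the alphabet (wrapping around), then move the first 3 characters to the end (rotate left by 3).
On "javelin": the first step gives "dupyfch", and the second then gives "yfchdup".

yfchdup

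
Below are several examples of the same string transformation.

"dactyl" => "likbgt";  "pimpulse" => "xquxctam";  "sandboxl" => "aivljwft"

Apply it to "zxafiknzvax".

hfinqsvhdif

The pattern: shift every letter 8 places forward in the alphabet (wrapping around).
For "zxafiknzvax" the result is "hfinqsvhdif".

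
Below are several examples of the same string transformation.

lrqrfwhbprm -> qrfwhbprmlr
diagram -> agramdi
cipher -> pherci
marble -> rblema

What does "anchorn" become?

chornan

Looking at the pairs, the operation is to move the first 2 characters to the end (rotate left by 2).
So "anchorn" becomes "chornan".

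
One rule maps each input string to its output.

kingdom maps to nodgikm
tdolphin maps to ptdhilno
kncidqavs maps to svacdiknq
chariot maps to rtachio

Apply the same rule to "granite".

The rule is to sort the characters into alphabetical order, then move the last 2 characters to the front (rotate right by 2).
Working it through for "granite": intermediate "aeginrt", final "rtaegin".

rtaegin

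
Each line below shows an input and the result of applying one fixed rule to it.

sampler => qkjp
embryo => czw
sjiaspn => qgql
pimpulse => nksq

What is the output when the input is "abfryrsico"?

ydwqa

In each case the input is transformed by: keep every other character starting from the first (positions 1st, 3rd, 5th, ...), then shift every letter 2 places backward in the alphabet (wrapping around).
Doing the same to "abfryrsico": "ydwqa".
(Check on "sjiaspn": → "sisn" → "qgql" ✓)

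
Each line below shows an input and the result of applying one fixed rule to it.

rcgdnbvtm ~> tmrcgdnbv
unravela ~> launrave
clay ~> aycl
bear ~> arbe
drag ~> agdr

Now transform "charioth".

thchario

In each case the input is transformed by: move the last 2 characters to the front (rotate right by 2).
"charioth" → "thchario".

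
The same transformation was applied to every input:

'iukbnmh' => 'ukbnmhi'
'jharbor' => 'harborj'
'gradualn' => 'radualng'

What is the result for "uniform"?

The rule is to move the first character to the end.
So "uniform" becomes "niformu".

niformu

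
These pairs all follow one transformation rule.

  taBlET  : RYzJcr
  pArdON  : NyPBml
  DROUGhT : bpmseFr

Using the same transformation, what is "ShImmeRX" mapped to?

The rule is to shift every letter 2 places backward in the alphabet (wrapping around), then flip the case of every letter.
"ShImmeRX" → "qFgKKCpv".

qFgKKCpv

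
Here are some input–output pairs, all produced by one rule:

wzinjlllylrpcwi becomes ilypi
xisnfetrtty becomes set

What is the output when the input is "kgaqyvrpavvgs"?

Each output is the input with this applied: keep one character in every 3, starting at position 3 (positions 3rd, 6th, 9th, ...).
For "kgaqyvrpavvgs" the result is "avag".

avag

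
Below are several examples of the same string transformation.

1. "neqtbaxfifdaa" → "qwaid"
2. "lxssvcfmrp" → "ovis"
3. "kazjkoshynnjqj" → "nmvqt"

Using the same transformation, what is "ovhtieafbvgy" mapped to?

rwdy

Rule — shift every letter 3 places forward in the alphabet (wrapping around), then keep one character in every 3, starting at position 1 (positions 1st, 4th, 7th, ...).
On "ovhtieafbvgy" that produces "rwdy".
(Check on "kazjkoshynnjqj": → "ndcmnrvkbqqmtm" → "nmvqt" ✓)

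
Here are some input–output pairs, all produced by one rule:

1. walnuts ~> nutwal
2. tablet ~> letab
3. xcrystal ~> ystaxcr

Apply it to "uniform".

foruni

The pattern: delete the last character, then move the first 3 characters to the end (rotate left by 3).
For "uniform", step one produces "unifor"; step two turns that into "foruni".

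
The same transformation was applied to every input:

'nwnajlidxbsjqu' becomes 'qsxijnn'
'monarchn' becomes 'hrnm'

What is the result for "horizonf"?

nzrh

In each case the input is transformed by: reverse the string, then keep every other character starting from the second (positions 2nd, 4th, 6th, ...).
On "horizonf": the first step gives "fnoziroh", and the second then gives "nzrh".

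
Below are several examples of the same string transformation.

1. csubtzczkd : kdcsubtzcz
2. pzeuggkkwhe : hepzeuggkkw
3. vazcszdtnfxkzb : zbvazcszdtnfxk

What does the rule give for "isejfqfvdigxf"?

xfisejfqfvdig

Rule — move the last 2 characters to the front (rotate right by 2).
Applying that to "isejfqfvdigxf" gives "xfisejfqfvdig".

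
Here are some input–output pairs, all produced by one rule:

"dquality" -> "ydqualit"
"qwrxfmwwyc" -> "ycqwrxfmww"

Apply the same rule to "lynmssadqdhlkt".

Each output is the input with this applied: swap the front and back halves of the string, then move the first 3 characters to the end (rotate left by 3).
For "lynmssadqdhlkt", step one produces "dqdhlktlynmssa"; step two turns that into "hlktlynmssadqd".

hlktlynmssadqd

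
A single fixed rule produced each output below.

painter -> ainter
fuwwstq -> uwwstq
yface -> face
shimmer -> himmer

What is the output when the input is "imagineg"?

magineg

What's happening: delete the first character.
Doing the same to "imagineg": "magineg".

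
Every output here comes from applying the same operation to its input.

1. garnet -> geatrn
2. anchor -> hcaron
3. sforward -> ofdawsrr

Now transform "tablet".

The rule is to sort the characters into reverse alphabetical order, then swap the front and back halves of the string.
For "tablet", step one produces "ttleba"; step two turns that into "ebattl".

ebattl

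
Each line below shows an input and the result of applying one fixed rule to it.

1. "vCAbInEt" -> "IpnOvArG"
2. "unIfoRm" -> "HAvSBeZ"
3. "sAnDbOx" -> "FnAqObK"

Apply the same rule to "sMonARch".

FzBAnePU

What's happening: shift every letter 13 places forward in the alphabet (wrapping around) — i.e. ROT13, then flip the case of every letter.
Working it through for "sMonARch": intermediate "fZbaNEpu", final "FzBAnePU".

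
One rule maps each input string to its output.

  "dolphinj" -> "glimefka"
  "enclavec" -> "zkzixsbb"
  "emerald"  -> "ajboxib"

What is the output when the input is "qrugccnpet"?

qordzzkmbn

The transformation: swap the first and last characters, then shift every letter 3 places backward in the alphabet (wrapping around).
Starting from "qrugccnpet": after the first operation, "trugccnpeq"; after the second, "qordzzkmbn".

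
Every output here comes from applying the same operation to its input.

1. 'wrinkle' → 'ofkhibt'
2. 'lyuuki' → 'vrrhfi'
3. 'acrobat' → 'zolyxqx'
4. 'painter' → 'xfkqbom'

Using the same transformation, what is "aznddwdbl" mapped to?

Looking at the pairs, the operation is to shift every letter 3 places backward in the alphabet (wrapping around), then move the first character to the end.
Starting from "aznddwdbl": after the first operation, "xwkaatayi"; after the second, "wkaatayix".

wkaatayix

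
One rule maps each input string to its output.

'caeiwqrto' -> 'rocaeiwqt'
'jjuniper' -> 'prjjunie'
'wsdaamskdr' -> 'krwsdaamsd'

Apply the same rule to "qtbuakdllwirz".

In each case the input is transformed by: move the last 2 characters to the front (rotate right by 2), then swap the first and last characters.
Doing the same to "qtbuakdllwirz": "izqtbuakdllwr".
(Check on "caeiwqrto": → "tocaeiwqr" → "rocaeiwqt" ✓)

izqtbuakdllwr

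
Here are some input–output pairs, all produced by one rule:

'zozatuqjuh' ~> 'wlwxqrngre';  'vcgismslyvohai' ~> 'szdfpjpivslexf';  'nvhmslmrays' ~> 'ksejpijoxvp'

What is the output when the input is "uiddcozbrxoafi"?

In each case the input is transformed by: shift every letter 3 places backward in the alphabet (wrapping around).
For "uiddcozbrxoafi" the result is "rfaazlwyoulxcf".

rfaazlwyoulxcf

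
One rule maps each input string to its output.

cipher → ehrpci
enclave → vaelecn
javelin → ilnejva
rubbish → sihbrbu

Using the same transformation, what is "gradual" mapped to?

auldgar

The pattern: move the last 2 characters to the front (rotate right by 2), then take characters alternately from the front and the back (1st, last, 2nd, 2nd-last, ...).
On "gradual": the first step gives "algradu", and the second then gives "auldgar".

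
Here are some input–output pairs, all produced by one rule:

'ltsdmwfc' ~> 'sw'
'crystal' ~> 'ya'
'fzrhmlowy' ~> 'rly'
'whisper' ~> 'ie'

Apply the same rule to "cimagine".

mi

In each case the input is transformed by: keep one character in every 3, starting at position 3 (positions 3rd, 6th, 9th, ...).
Applying that to "cimagine" gives "mi".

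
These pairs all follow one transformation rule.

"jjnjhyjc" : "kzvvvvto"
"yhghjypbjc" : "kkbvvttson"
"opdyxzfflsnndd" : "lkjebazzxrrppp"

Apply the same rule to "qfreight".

fdcutsrq

Looking at the pairs, the operation is to sort the characters into reverse alphabetical order, then shift every letter 12 places forward in the alphabet (wrapping around).
"qfreight" → "trqihgfe" → "fdcutsrq".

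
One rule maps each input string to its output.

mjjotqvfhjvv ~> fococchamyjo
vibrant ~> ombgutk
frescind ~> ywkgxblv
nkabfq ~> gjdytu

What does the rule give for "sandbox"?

lqthguw

Looking at the pairs, the operation is to shift every letter 7 places backward in the alphabet (wrapping around), then take characters alternately from the front and the back (1st, last, 2nd, 2nd-last, ...).
For "sandbox", step one produces "ltgwuhq"; step two turns that into "lqthguw".
(Check on "mjjotqvfhjvv": → "fcchmjoyacoo" → "fococchamyjo" ✓)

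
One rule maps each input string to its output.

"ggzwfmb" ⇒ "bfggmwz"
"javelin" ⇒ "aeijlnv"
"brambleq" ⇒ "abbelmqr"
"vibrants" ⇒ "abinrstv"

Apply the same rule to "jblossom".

bjlmooss

Rule — sort the characters into alphabetical order.
"jblossom" → "bjlmooss".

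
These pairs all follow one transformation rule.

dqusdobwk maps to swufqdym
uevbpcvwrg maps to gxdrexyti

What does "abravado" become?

dtcxcfq

Each output is the input with this applied: delete the first character, then shift every letter 2 places forward in the alphabet (wrapping around).
Doing the same to "abravado": "dtcxcfq".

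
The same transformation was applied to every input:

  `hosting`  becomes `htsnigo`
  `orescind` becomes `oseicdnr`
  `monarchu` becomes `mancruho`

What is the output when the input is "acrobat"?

aorabtc

The pattern: swap each adjacent pair of characters (1↔2, 3↔4, ...), then move the first character to the end.
For "acrobat", step one produces "caorabt"; step two turns that into "aorabtc".
(Check on "hosting": → "ohtsnig" → "htsnigo" ✓)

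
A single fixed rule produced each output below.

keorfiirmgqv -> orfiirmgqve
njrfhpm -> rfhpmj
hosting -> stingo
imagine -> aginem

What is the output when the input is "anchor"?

chorn

The transformation: delete the first character, then move the first character to the end.
Applying both steps to "anchor": "nchor", then "chorn".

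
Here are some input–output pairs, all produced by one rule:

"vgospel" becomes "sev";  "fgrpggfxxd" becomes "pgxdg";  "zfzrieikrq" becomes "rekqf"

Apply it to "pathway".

hap

The pattern: move the first 2 characters to the end (rotate left by 2), then keep every other character starting from the second (positions 2nd, 4th, 6th, ...).
Working it through for "pathway": intermediate "thwaypa", final "hap".
(Check on "vgospel": → "ospelvg" → "sev" ✓)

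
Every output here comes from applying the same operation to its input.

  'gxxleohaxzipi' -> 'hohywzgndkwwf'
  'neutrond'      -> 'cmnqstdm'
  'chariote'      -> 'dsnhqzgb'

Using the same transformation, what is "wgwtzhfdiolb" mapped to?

The rule is to reverse the string, then shift every letter 1 place backward in the alphabet (wrapping around).
On "wgwtzhfdiolb": the first step gives "bloidfhztwgw", and the second then gives "aknhcegysvfv".

aknhcegysvfv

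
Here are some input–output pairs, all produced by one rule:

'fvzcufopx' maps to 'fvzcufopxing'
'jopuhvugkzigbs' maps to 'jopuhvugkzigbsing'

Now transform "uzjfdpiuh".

What's happening: append "ing".
"uzjfdpiuh" → "uzjfdpiuhing".

uzjfdpiuhing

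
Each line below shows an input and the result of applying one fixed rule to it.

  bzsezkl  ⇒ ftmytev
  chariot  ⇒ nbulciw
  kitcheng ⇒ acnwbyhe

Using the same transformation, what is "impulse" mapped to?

The pattern: shift every letter 6 places backward in the alphabet (wrapping around), then swap the first and last characters.
Starting from "impulse": after the first operation, "cgjofmy"; after the second, "ygjofmc".

ygjofmc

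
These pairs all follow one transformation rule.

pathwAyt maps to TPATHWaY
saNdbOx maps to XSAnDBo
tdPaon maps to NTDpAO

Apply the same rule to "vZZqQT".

tVzzQq

Rule — move the last character to the front, then flip the case of every letter.
Applying both steps to "vZZqQT": "TvZZqQ", then "tVzzQq".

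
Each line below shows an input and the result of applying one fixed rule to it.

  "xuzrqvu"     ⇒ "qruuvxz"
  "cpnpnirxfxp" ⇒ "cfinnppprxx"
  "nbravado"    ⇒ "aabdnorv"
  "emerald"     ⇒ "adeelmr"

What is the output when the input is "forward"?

adforrw

The transformation: sort the characters into alphabetical order.
On "forward" that produces "adforrw".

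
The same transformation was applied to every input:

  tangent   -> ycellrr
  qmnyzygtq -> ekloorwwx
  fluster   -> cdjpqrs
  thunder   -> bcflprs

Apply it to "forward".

ybdmppu

The transformation: sort the characters into alphabetical order, then shift every letter 2 places backward in the alphabet (wrapping around).
Working it through for "forward": intermediate "adforrw", final "ybdmppu".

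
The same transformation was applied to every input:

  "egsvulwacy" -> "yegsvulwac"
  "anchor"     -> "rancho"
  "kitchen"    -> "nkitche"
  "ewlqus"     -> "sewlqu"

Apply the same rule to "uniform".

Rule — move the last character to the front.
"uniform" → "munifor".

munifor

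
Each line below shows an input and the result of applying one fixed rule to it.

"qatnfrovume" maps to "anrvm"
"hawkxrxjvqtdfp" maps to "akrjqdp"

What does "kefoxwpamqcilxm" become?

The rule is to keep every other character starting from the second (positions 2nd, 4th, 6th, ...).
On "kefoxwpamqcilxm" that produces "eowaqix".

eowaqix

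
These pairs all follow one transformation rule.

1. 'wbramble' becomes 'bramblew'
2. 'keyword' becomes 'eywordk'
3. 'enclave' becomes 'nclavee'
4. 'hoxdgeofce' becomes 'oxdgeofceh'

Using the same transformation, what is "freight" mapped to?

What's happening: move the first character to the end.
Doing the same to "freight": "reightf".

reightf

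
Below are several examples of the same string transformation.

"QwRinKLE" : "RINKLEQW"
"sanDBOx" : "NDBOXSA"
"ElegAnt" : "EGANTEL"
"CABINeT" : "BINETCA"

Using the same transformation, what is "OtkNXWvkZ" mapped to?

KNXWVKZOT

Looking at the pairs, the operation is to move the first 2 characters to the end (rotate left by 2), then convert every letter to uppercase.
Applying both steps to "OtkNXWvkZ": "kNXWvkZOt", then "KNXWVKZOT".
(Check on "ElegAnt": → "egAntEl" → "EGANTEL" ✓)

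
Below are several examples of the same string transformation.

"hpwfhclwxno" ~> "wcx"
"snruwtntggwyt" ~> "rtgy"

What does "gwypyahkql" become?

yaq

In each case the input is transformed by: keep one character in every 3, starting at position 3 (positions 3rd, 6th, 9th, ...).
For "gwypyahkql" the result is "yaq".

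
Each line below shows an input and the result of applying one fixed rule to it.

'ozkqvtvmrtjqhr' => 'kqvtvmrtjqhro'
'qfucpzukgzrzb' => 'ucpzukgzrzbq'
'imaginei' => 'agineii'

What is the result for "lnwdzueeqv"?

wdzueeqvl

Each output is the input with this applied: move the first 2 characters to the end (rotate left by 2), then delete the last character.
"lnwdzueeqv" → "wdzueeqvln" → "wdzueeqvl".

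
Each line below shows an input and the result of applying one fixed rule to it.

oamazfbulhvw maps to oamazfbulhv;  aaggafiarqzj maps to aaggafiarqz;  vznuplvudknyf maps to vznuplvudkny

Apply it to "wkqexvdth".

wkqexvdt

Each output is the input with this applied: delete the last character.
"wkqexvdth" → "wkqexvdt".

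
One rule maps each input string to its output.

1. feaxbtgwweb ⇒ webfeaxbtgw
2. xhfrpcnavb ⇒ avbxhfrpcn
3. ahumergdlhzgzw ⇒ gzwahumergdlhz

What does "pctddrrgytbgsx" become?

gsxpctddrrgytb

Looking at the pairs, the operation is to move the last 3 characters to the front (rotate right by 3).
Applying that to "pctddrrgytbgsx" gives "gsxpctddrrgytb".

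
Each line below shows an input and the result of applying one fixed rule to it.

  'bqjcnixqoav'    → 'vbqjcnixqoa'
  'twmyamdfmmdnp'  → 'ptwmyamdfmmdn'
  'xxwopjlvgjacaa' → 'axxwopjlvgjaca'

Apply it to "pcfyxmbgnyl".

lpcfyxmbgny

The rule is to move the last character to the front.
Doing the same to "pcfyxmbgnyl": "lpcfyxmbgny".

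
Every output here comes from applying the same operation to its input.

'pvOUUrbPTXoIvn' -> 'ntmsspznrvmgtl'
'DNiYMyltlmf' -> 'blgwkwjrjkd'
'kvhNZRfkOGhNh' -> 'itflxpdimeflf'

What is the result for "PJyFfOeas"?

In each case the input is transformed by: shift every letter 2 places backward in the alphabet (wrapping around), then convert every letter to lowercase.
Applying both steps to "PJyFfOeas": "NHwDdMcyq", then "nhwddmcyq".
(Check on "kvhNZRfkOGhNh": → "itfLXPdiMEfLf" → "itflxpdimeflf" ✓)

nhwddmcyq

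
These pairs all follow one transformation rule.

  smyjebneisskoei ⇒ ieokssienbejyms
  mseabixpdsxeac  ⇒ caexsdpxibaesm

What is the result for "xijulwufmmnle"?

elnmmfuwlujix

The rule is to reverse the string.
For "xijulwufmmnle" the result is "elnmmfuwlujix".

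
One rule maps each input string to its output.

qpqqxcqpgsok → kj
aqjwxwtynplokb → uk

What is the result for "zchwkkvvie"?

The transformation: shift every letter 6 places backward in the alphabet (wrapping around), then keep only the first 2 characters.
Working it through for "zchwkkvvie": intermediate "twbqeeppcy", final "tw".

tw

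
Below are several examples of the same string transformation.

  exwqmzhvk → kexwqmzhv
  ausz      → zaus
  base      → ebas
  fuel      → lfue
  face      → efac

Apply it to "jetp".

Rule — move the last character to the front.
"jetp" → "pjet".

pjet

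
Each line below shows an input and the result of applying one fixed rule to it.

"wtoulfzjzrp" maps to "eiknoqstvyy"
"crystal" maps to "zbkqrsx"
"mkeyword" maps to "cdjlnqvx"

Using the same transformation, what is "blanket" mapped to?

zadjkms

Each output is the input with this applied: sort the characters into alphabetical order, then shift every letter 1 place backward in the alphabet (wrapping around).
For "blanket", step one produces "abeklnt"; step two turns that into "zadjkms".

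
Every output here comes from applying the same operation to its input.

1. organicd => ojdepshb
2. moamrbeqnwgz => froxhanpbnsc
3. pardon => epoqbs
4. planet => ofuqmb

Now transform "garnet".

ofuhbs

Each output is the input with this applied: shift every letter 1 place forward in the alphabet (wrapping around), then swap the front and back halves of the string.
"garnet" → "ofuhbs".
(Check on "pardon": → "qbsepo" → "epoqbs" ✓)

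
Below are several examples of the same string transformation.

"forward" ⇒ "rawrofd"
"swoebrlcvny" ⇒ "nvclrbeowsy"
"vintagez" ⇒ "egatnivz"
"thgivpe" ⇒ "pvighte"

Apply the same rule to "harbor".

The rule is to move the last character to the front, then reverse the string.
Doing the same to "harbor": "obrahr".

obrahr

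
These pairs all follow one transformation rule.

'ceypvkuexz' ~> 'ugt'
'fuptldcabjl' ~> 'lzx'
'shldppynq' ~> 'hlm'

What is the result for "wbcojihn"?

What's happening: shift every letter 4 places backward in the alphabet (wrapping around), then keep one character in every 3, starting at position 3 (positions 3rd, 6th, 9th, ...).
For "wbcojihn" the result is "ye".

ye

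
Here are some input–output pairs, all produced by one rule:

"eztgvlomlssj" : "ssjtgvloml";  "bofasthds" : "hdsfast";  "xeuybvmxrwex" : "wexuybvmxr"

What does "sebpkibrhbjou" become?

joubpkibrhb

The rule is to delete the first 2 characters, then move the last 3 characters to the front (rotate right by 3).
Starting from "sebpkibrhbjou": after the first operation, "bpkibrhbjou"; after the second, "joubpkibrhb".
(Check on "bofasthds": → "fasthds" → "hdsfast" ✓)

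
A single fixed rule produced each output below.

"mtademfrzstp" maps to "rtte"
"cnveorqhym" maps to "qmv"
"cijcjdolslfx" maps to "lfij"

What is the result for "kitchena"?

ekc

Rule — swap the front and back halves of the string, then keep one character in every 3, starting at position 2 (positions 2nd, 5th, 8th, ...).
On "kitchena": the first step gives "henakitc", and the second then gives "ekc".
(Check on "mtademfrzstp": → "frzstpmtadem" → "rtte" ✓)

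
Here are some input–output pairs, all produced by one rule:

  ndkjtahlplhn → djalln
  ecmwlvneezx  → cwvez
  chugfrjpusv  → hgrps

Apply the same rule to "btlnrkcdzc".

In each case the input is transformed by: keep every other character starting from the second (positions 2nd, 4th, 6th, ...).
Applying that to "btlnrkcdzc" gives "tnkdc".

tnkdc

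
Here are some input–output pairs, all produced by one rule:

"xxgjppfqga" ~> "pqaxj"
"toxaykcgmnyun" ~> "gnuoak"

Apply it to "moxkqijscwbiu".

In each case the input is transformed by: keep every other character starting from the second (positions 2nd, 4th, 6th, ...), then move the last 3 characters to the front (rotate right by 3).
Doing the same to "moxkqijscwbiu": "swioki".

swioki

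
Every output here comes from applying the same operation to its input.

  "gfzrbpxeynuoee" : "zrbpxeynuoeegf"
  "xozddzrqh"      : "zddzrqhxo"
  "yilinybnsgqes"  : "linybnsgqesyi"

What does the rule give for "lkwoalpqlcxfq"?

woalpqlcxfqlk

In each case the input is transformed by: move the first 2 characters to the end (rotate left by 2).
For "lkwoalpqlcxfq" the result is "woalpqlcxfqlk".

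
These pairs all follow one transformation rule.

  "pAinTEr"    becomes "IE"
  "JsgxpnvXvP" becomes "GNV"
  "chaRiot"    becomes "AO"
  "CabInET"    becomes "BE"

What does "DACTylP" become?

Each output is the input with this applied: keep one character in every 3, starting at position 3 (positions 3rd, 6th, 9th, ...), then convert every letter to uppercase.
On "DACTylP": the first step gives "Cl", and the second then gives "CL".

CL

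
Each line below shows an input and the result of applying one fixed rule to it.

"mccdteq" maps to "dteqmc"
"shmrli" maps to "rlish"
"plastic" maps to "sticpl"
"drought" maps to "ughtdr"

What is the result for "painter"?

nterpa

What's happening: move the first 2 characters to the end (rotate left by 2), then delete the first character.
Applying both steps to "painter": "interpa", then "nterpa".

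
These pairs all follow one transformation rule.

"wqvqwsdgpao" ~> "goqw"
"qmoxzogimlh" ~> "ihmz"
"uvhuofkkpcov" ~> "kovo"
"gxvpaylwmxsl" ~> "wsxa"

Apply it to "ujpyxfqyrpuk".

yujx

In each case the input is transformed by: keep one character in every 3, starting at position 2 (positions 2nd, 5th, 8th, ...), then move the first 2 characters to the end (rotate left by 2).
So "ujpyxfqyrpuk" becomes "yujx".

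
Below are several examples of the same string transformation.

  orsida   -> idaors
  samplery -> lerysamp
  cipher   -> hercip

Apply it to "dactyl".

tyldac

Looking at the pairs, the operation is to swap the front and back halves of the string.
For "dactyl" the result is "tyldac".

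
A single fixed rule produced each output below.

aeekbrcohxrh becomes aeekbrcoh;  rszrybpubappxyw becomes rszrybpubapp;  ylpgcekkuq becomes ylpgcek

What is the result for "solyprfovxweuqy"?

Looking at the pairs, the operation is to delete the last 3 characters.
On "solyprfovxweuqy" that produces "solyprfovxwe".

solyprfovxwe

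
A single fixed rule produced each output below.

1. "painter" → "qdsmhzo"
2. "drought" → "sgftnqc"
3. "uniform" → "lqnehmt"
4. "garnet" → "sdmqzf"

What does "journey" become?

xdmqtni

The rule is to shift every letter 1 place backward in the alphabet (wrapping around), then reverse the string.
Working it through for "journey": intermediate "intqmdx", final "xdmqtni".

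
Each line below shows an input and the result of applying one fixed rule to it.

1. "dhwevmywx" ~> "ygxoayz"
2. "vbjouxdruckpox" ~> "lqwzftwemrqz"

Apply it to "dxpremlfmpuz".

rtgonhorwb

The pattern: delete the first 2 characters, then shift every letter 2 places forward in the alphabet (wrapping around).
Starting from "dxpremlfmpuz": after the first operation, "premlfmpuz"; after the second, "rtgonhorwb".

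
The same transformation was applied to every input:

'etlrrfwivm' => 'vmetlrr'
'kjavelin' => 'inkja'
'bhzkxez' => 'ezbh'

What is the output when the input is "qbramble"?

leqbr

Each output is the input with this applied: move the last 2 characters to the front (rotate right by 2), then delete the last 3 characters.
Starting from "qbramble": after the first operation, "leqbramb"; after the second, "leqbr".
(Check on "etlrrfwivm": → "vmetlrrfwi" → "vmetlrr" ✓)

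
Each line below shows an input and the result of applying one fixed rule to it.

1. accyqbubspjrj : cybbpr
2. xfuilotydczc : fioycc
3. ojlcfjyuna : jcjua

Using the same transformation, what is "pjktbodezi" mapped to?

The transformation: keep every other character starting from the second (positions 2nd, 4th, 6th, ...).
For "pjktbodezi" the result is "jtoei".

jtoei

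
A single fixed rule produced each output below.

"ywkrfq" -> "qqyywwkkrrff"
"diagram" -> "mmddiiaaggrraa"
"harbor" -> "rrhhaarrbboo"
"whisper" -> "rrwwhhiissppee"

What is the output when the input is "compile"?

Looking at the pairs, the operation is to double every character, then move the last 2 characters to the front (rotate right by 2).
Applying both steps to "compile": "ccoommppiillee", then "eeccoommppiill".

eeccoommppiill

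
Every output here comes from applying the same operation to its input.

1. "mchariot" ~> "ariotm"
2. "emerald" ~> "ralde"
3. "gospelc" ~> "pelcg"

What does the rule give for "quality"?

Each output is the input with this applied: move the first 3 characters to the end (rotate left by 3), then delete the last 2 characters.
On "quality": the first step gives "lityqua", and the second then gives "lityq".

lityq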